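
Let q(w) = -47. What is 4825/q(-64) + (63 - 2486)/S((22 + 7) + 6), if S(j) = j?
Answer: -282756/1645 ≈ -171.89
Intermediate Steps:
4825/q(-64) + (63 - 2486)/S((22 + 7) + 6) = 4825/(-47) + (63 - 2486)/((22 + 7) + 6) = 4825*(-1/47) - 2423/(29 + 6) = -4825/47 - 2423/35 = -282756/1645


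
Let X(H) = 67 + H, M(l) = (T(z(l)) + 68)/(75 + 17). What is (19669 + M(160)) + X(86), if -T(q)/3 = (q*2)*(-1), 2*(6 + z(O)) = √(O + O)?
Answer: 455914/23 + 6*√5/23 ≈ 19823.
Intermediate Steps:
z(O) = -6 + √2*√O/2 (z(O) = -6 + √(O + O)/2 = -6 + √(2*O)/2 = -6 + (√2*√O)/2 = -6 + √2*√O/2)
T(q) = 6*q (T(q) = -3*q*2*(-1) = -3*2*q*(-1) = -(-6)*q = 6*q)
M(l) = 8/23 + 3*√2*√l/92 (M(l) = (6*(-6 + √2*√l/2) + 68)/(75 + 17) = ((-36 + 3*√2*√l) + 68)/92 = (32 + 3*√2*√l)*(1/92) = 8/23 + 3*√2*√l/92)
(19669 + M(160)) + X(86) = (19669 + (8/23 + 3*√2*√160/92)) + (67 + 86) = (19669 + (8/23 + 3*√2*(4*√10)/92)) + 153 = (19669 + (8/23 + 6*√5/23)) + 153 = (452395/23 + 6*√5/23) + 153 = 455914/23 + 6*√5/23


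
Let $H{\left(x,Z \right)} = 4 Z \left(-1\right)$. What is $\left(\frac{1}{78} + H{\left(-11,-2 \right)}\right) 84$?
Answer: $\frac{8750}{13} \approx 673.08$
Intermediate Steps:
$H{\left(x,Z \right)} = - 4 Z$
$\left(\frac{1}{78} + H{\left(-11,-2 \right)}\right) 84 = \left(\frac{1}{78} - -8\right) 84 = \left(\frac{1}{78} + 8\right) 84 = \frac{625}{78} \cdot 84 = \frac{8750}{13}$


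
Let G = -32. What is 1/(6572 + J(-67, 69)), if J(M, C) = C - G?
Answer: 1/6673 ≈ 0.00014986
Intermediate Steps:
J(M, C) = 32 + C (J(M, C) = C - 1*(-32) = C + 32 = 32 + C)
1/(6572 + J(-67, 69)) = 1/(6572 + (32 + 69)) = 1/(6572 + 101) = 1/6673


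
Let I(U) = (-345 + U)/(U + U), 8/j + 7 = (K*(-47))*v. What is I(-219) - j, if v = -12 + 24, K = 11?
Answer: 584418/453403 ≈ 1.2890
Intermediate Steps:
v = 12
j = -8/6211 (j = 8/(-7 + (11*(-47))*12) = 8/(-7 - 517*12) = 8/(-7 - 6204) = 8/(-6211) = 8*(-1/6211) = -8/6211 ≈ -0.0012880)
I(U) = (-345 + U)/(2*U) (I(U) = (-345 + U)/((2*U)) = (-345 + U)*(1/(2*U)) = (-345 + U)/(2*U))
I(-219) - j = (½)*(-345 - 219)/(-219) - 1*(-8/6211) = (½)*(-1/219)*(-564) + 8/6211 = 94/73 + 8/6211 = 584418/453403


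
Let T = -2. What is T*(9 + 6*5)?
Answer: -78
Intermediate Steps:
T*(9 + 6*5) = -2*(9 + 6*5) = -2*(9 + 30) = -2*39 = -78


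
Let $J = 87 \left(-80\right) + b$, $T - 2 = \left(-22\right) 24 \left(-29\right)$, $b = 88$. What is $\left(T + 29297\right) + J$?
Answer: $37739$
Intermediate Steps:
$T = 15314$ ($T = 2 + \left(-22\right) 24 \left(-29\right) = 2 - -15312 = 2 + 15312 = 15314$)
$J = -6872$ ($J = 87 \left(-80\right) + 88 = -6960 + 88 = -6872$)
$\left(T + 29297\right) + J = \left(15314 + 29297\right) - 6872 = 44611 - 6872 = 37739$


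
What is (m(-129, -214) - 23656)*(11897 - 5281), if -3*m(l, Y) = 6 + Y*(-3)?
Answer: -157937152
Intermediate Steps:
m(l, Y) = -2 + Y (m(l, Y) = -(6 + Y*(-3))/3 = -(6 - 3*Y)/3 = -2 + Y)
(m(-129, -214) - 23656)*(11897 - 5281) = ((-2 - 214) - 23656)*(11897 - 5281) = (-216 - 23656)*6616 = -23872*6616 = -157937152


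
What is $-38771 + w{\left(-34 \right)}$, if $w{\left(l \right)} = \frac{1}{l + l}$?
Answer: $- \frac{2636429}{68} \approx -38771.0$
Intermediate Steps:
$w{\left(l \right)} = \frac{1}{2 l}$
$-38771 + w{\left(-34 \right)} = -38771 + \frac{1}{2 \left(-34\right)} = -38771 + \frac{1}{2} \left(- \frac{1}{34}\right) = -38771 - \frac{1}{68} = - \frac{2636429}{68}$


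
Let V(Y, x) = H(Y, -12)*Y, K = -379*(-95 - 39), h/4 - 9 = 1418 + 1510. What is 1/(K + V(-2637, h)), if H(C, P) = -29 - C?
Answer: -1/6826510 ≈ -1.4649e-7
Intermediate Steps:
h = 11748 (h = 36 + 4*(1418 + 1510) = 36 + 4*2928 = 36 + 11712 = 11748)
K = 50786 (K = -379*(-134) = 50786)
V(Y, x) = Y*(-29 - Y) (V(Y, x) = (-29 - Y)*Y = Y*(-29 - Y))
1/(K + V(-2637, h)) = 1/(50786 - 1*(-2637)*(29 - 2637)) = 1/(50786 - 1*(-2637)*(-2608)) = 1/(50786 - 6877296) = 1/(-6826510) = -1/6826510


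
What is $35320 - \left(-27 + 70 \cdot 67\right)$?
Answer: $30657$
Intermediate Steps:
$35320 - \left(-27 + 70 \cdot 67\right) = 35320 - \left(-27 + 4690\right) = 35320 - 4663 = 30657$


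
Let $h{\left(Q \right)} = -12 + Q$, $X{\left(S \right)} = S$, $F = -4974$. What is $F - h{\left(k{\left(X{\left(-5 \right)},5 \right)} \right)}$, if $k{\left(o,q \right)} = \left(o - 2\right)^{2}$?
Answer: $-5011$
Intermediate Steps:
$k{\left(o,q \right)} = \left(-2 + o\right)^{2}$
$F - h{\left(k{\left(X{\left(-5 \right)},5 \right)} \right)} = -4974 - \left(-12 + \left(-2 - 5\right)^{2}\right) = -4974 - \left(-12 + \left(-7\right)^{2}\right) = -4974 - \left(-12 + 49\right) = -4974 - 37 = -5011$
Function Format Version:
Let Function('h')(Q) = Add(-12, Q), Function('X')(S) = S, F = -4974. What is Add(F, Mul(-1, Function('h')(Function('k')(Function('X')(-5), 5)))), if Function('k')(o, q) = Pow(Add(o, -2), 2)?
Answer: -5011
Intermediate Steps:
Function('k')(o, q) = Pow(Add(-2, o), 2)
Add(F, Mul(-1, Function('h')(Function('k')(Function('X')(-5), 5)))) = Add(-4974, Mul(-1, Add(-12, Pow(Add(-2, -5), 2)))) = Add(-4974, Mul(-1, Add(-12, Pow(-7, 2)))) = Add(-4974, Mul(-1, Add(-12, 49))) = Add(-4974, Mul(-1, 37)) = Add(-4974, -37) = -5011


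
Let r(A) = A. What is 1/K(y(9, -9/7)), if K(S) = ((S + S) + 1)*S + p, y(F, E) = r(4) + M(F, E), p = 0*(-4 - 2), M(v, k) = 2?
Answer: 1/78 ≈ 0.012821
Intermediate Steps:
p = 0 (p = 0*(-6) = 0)
y(F, E) = 6 (y(F, E) = 4 + 2 = 6)
K(S) = S*(1 + 2*S) (K(S) = ((S + S) + 1)*S + 0 = (2*S + 1)*S + 0 = (1 + 2*S)*S + 0 = S*(1 + 2*S) + 0 = S*(1 + 2*S))
1/K(y(9, -9/7)) = 1/(6*(1 + 2*6)) = 1/(6*(1 + 12)) = 1/(6*13) = 1/78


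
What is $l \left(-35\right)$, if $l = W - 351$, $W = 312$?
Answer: $1365$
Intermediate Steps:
$l = -39$ ($l = 312 - 351 = -39$)
$l \left(-35\right) = \left(-39\right) \left(-35\right) = 1365$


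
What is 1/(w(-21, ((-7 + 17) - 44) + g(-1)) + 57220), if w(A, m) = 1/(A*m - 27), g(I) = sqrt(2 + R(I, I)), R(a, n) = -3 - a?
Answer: 687/39310141 ≈ 1.7476e-5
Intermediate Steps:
g(I) = sqrt(-1 - I) (g(I) = sqrt(2 + (-3 - I)) = sqrt(-1 - I))
w(A, m) = 1/(-27 + A*m)
1/(w(-21, ((-7 + 17) - 44) + g(-1)) + 57220) = 1/(1/(-27 - 21*(((-7 + 17) - 44) + sqrt(-1 - 1*(-1)))) + 57220) = 1/(1/(-27 - 21*((10 - 44) + sqrt(-1 + 1))) + 57220) = 1/(1/(-27 - 21*(-34 + sqrt(0))) + 57220) = 1/(1/(-27 - 21*(-34 + 0)) + 57220) = 1/(1/(-27 - 21*(-34)) + 57220) = 1/(1/(-27 + 714) + 57220) = 1/(1/687 + 57220) = 1/(39310141/687) = 687/39310141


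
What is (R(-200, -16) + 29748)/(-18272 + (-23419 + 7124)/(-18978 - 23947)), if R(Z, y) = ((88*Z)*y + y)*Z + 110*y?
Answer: 483239451020/156861861 ≈ 3080.7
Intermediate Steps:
R(Z, y) = 110*y + Z*(y + 88*Z*y) (R(Z, y) = (88*Z*y + y)*Z + 110*y = (y + 88*Z*y)*Z + 110*y = Z*(y + 88*Z*y) + 110*y = 110*y + Z*(y + 88*Z*y))
(R(-200, -16) + 29748)/(-18272 + (-23419 + 7124)/(-18978 - 23947)) = (-16*(110 - 200 + 88*(-200)**2) + 29748)/(-18272 + (-23419 + 7124)/(-18978 - 23947)) = (-16*(110 - 200 + 88*40000) + 29748)/(-18272 - 16295/(-42925)) = (-16*(110 - 200 + 3520000) + 29748)/(-18272 - 16295*(-1/42925)) = (-16*3519910 + 29748)/(-18272 + 3259/8585) = (-56318560 + 29748)/(-156861861/8585) = -56288812*(-8585/156861861) = 483239451020/156861861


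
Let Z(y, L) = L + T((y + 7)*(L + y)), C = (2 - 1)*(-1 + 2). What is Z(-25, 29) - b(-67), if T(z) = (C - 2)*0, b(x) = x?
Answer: 96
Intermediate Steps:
C = 1 (C = 1*1 = 1)
T(z) = 0 (T(z) = (1 - 2)*0 = -1*0 = 0)
Z(y, L) = L (Z(y, L) = L + 0 = L)
Z(-25, 29) - b(-67) = 29 - 1*(-67) = 29 + 67 = 96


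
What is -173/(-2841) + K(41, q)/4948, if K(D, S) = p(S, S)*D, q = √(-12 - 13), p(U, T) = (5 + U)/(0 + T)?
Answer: 972485/14057268 - 41*I/4948 ≈ 0.06918 - 0.0082862*I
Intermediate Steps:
p(U, T) = (5 + U)/T
q = 5*I (q = √(-25) = 5*I ≈ 5.0*I)
K(D, S) = D*(5 + S)/S (K(D, S) = ((5 + S)/S)*D = D*(5 + S)/S)
-173/(-2841) + K(41, q)/4948 = -173/(-2841) + (41*(5 + 5*I)/((5*I)))/4948 = -173*(-1/2841) + (41*(-I/5)*(5 + 5*I))*(1/4948) = 173/2841 - 41*I*(5 + 5*I)/5*(1/4948) = 173/2841 - 41*I*(5 + 5*I)/24740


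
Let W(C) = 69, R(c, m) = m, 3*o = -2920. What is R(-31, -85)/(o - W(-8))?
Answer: 255/3127 ≈ 0.081548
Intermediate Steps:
o = -2920/3 (o = (1/3)*(-2920) = -2920/3 ≈ -973.33)
R(-31, -85)/(o - W(-8)) = -85/(-2920/3 - 1*69) = -85/(-2920/3 - 69) = -85/(-3127/3) = -85*(-3/3127) = 255/3127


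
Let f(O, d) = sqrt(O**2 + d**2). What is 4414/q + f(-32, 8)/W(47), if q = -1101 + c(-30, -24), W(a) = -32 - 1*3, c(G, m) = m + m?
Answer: -4414/1149 - 8*sqrt(17)/35 ≈ -4.7840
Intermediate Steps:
c(G, m) = 2*m
W(a) = -35 (W(a) = -32 - 3 = -35)
q = -1149 (q = -1101 + 2*(-24) = -1101 - 48 = -1149)
4414/q + f(-32, 8)/W(47) = 4414/(-1149) + sqrt((-32)**2 + 8**2)/(-35) = 4414*(-1/1149) + sqrt(1024 + 64)*(-1/35) = -4414/1149 + sqrt(1088)*(-1/35) = -4414/1149 + (8*sqrt(17))*(-1/35) = -4414/1149 - 8*sqrt(17)/35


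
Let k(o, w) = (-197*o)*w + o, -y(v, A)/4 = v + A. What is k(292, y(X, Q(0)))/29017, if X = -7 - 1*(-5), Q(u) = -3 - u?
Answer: -1150188/29017 ≈ -39.638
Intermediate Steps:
X = -2 (X = -7 + 5 = -2)
y(v, A) = -4*A - 4*v (y(v, A) = -4*(v + A) = -4*(A + v) = -4*A - 4*v)
k(o, w) = o - 197*o*w (k(o, w) = -197*o*w + o = o - 197*o*w)
k(292, y(X, Q(0)))/29017 = (292*(1 - 197*(-4*(-3 - 1*0) - 4*(-2))))/29017 = (292*(1 - 197*(-4*(-3 + 0) + 8)))*(1/29017) = (292*(1 - 197*(-4*(-3) + 8)))*(1/29017) = (292*(1 - 197*(12 + 8)))*(1/29017) = (292*(1 - 197*20))*(1/29017) = (292*(1 - 3940))*(1/29017) = (292*(-3939))*(1/29017) = -1150188*1/29017 = -1150188/29017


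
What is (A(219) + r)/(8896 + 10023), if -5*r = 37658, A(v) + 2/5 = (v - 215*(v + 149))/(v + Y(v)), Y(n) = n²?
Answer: -362970661/911517420 ≈ -0.39820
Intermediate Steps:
A(v) = -⅖ + (-32035 - 214*v)/(v + v²) (A(v) = -⅖ + (v - 215*(v + 149))/(v + v²) = -⅖ + (v - 215*(149 + v))/(v + v²) = -⅖ + (v + (-32035 - 215*v))/(v + v²) = -⅖ + (-32035 - 214*v)/(v + v²))
r = -37658/5 (r = -⅕*37658 = -37658/5 ≈ -7531.6)
(A(219) + r)/(8896 + 10023) = ((⅕)*(-160175 - 1072*219 - 2*219²)/(219*(1 + 219)) - 37658/5)/(8896 + 10023) = ((⅕)*(1/219)*(-160175 - 234768 - 2*47961)/220 - 37658/5)/18919 = ((⅕)*(1/219)*(1/220)*(-160175 - 234768 - 95922) - 37658/5)*(1/18919) = ((⅕)*(1/219)*(1/220)*(-490865) - 37658/5)*(1/18919) = (-98173/48180 - 37658/5)*(1/18919) = -362970661/48180*1/18919 = -362970661/911517420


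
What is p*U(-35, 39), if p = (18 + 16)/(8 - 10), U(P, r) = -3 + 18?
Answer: -255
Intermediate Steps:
U(P, r) = 15
p = -17 (p = 34/(-2) = 34*(-½) = -17)
p*U(-35, 39) = -17*15 = -255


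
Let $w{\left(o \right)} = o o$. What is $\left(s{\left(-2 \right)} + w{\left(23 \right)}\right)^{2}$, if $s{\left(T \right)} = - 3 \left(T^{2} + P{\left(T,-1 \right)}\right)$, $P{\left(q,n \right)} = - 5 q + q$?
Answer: $243049$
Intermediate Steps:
$P{\left(q,n \right)} = - 4 q$
$s{\left(T \right)} = - 3 T^{2} + 12 T$ ($s{\left(T \right)} = - 3 \left(T^{2} - 4 T\right) = - 3 T^{2} + 12 T$)
$w{\left(o \right)} = o^{2}$
$\left(s{\left(-2 \right)} + w{\left(23 \right)}\right)^{2} = \left(3 \left(-2\right) \left(4 - -2\right) + 23^{2}\right)^{2} = \left(3 \left(-2\right) \left(4 + 2\right) + 529\right)^{2} = \left(3 \left(-2\right) 6 + 529\right)^{2} = \left(-36 + 529\right)^{2} = 493^{2} = 243049$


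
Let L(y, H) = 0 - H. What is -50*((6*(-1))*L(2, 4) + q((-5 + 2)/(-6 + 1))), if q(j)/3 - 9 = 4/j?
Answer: -3550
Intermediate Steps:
L(y, H) = -H
q(j) = 27 + 12/j (q(j) = 27 + 3*(4/j) = 27 + 12/j)
-50*((6*(-1))*L(2, 4) + q((-5 + 2)/(-6 + 1))) = -50*((6*(-1))*(-1*4) + (27 + 12/(((-5 + 2)/(-6 + 1))))) = -50*(-6*(-4) + (27 + 12/((-3/(-5))))) = -50*(24 + (27 + 12/((-3*(-⅕))))) = -50*(24 + (27 + 12/(⅗))) = -50*(24 + (27 + 12*(5/3))) = -50*(24 + (27 + 20)) = -50*(24 + 47) = -50*71 = -3550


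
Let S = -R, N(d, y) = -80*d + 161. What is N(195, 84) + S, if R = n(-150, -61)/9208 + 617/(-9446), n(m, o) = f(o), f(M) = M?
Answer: -671429470805/43489384 ≈ -15439.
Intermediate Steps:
n(m, o) = o
N(d, y) = 161 - 80*d
R = -3128771/43489384 (R = -61/9208 + 617/(-9446) = -61*1/9208 + 617*(-1/9446) = -61/9208 - 617/9446 = -3128771/43489384 ≈ -0.071943)
S = 3128771/43489384 (S = -1*(-3128771/43489384) = 3128771/43489384 ≈ 0.071943)
N(195, 84) + S = (161 - 80*195) + 3128771/43489384 = (161 - 15600) + 3128771/43489384 = -15439 + 3128771/43489384 = -671429470805/43489384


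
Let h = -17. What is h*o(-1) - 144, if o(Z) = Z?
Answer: -127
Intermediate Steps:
h*o(-1) - 144 = -17*(-1) - 144 = 17 - 144 = -127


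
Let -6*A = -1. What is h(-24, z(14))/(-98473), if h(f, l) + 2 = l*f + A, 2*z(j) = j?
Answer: 1019/590838 ≈ 0.0017247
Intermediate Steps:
A = ⅙ (A = -⅙*(-1) = ⅙ ≈ 0.16667)
z(j) = j/2
h(f, l) = -11/6 + f*l (h(f, l) = -2 + (l*f + ⅙) = -2 + (f*l + ⅙) = -2 + (⅙ + f*l) = -11/6 + f*l)
h(-24, z(14))/(-98473) = (-11/6 - 12*14)/(-98473) = (-11/6 - 24*7)*(-1/98473) = (-11/6 - 168)*(-1/98473) = -1019/6*(-1/98473) = 1019/590838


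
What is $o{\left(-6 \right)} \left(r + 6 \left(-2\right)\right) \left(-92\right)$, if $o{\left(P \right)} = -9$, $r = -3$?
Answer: $-12420$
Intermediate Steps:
$o{\left(-6 \right)} \left(r + 6 \left(-2\right)\right) \left(-92\right) = - 9 \left(-3 + 6 \left(-2\right)\right) \left(-92\right) = - 9 \left(-3 - 12\right) \left(-92\right) = \left(-9\right) \left(-15\right) \left(-92\right) = 135 \left(-92\right) = -12420$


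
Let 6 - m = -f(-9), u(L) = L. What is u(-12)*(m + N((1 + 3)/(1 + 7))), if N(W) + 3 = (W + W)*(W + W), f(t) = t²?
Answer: -1020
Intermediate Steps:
m = 87 (m = 6 - (-1)*(-9)² = 6 - (-1)*81 = 6 - 1*(-81) = 6 + 81 = 87)
N(W) = -3 + 4*W² (N(W) = -3 + (W + W)*(W + W) = -3 + (2*W)*(2*W) = -3 + 4*W²)
u(-12)*(m + N((1 + 3)/(1 + 7))) = -12*(87 + (-3 + 4*((1 + 3)/(1 + 7))²)) = -12*(87 + (-3 + 4*(4/8)²)) = -12*(87 + (-3 + 4*(4*(⅛))²)) = -12*(87 + (-3 + 4*(½)²)) = -12*(87 + (-3 + 4*(¼))) = -12*(87 + (-3 + 1)) = -12*(87 - 2) = -12*85 = -1020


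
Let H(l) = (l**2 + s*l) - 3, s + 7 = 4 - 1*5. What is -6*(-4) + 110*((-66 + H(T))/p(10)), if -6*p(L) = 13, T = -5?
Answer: 2952/13 ≈ 227.08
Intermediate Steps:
p(L) = -13/6 (p(L) = -1/6*13 = -13/6)
s = -8 (s = -7 + (4 - 1*5) = -7 + (4 - 5) = -7 - 1 = -8)
H(l) = -3 + l**2 - 8*l (H(l) = (l**2 - 8*l) - 3 = -3 + l**2 - 8*l)
-6*(-4) + 110*((-66 + H(T))/p(10)) = -6*(-4) + 110*((-66 + (-3 + (-5)**2 - 8*(-5)))/(-13/6)) = 24 + 110*((-66 + (-3 + 25 + 40))*(-6/13)) = 24 + 110*((-66 + 62)*(-6/13)) = 24 + 110*(-4*(-6/13)) = 24 + 110*(24/13) = 24 + 2640/13 = 2952/13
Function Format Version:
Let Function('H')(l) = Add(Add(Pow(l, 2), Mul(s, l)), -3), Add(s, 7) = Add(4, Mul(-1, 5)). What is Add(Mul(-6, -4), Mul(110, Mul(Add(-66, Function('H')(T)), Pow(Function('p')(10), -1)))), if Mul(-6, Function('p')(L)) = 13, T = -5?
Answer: Rational(2952, 13) ≈ 227.08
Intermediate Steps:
Function('p')(L) = Rational(-13, 6) (Function('p')(L) = Mul(Rational(-1, 6), 13) = Rational(-13, 6))
s = -8 (s = Add(-7, Add(4, Mul(-1, 5))) = Add(-7, Add(4, -5)) = Add(-7, -1) = -8)
Function('H')(l) = Add(-3, Pow(l, 2), Mul(-8, l)) (Function('H')(l) = Add(Add(Pow(l, 2), Mul(-8, l)), -3) = Add(-3, Pow(l, 2), Mul(-8, l)))
Add(Mul(-6, -4), Mul(110, Mul(Add(-66, Function('H')(T)), Pow(Function('p')(10), -1)))) = Add(Mul(-6, -4), Mul(110, Mul(Add(-66, Add(-3, Pow(-5, 2), Mul(-8, -5))), Pow(Rational(-13, 6), -1)))) = Add(24, Mul(110, Mul(Add(-66, Add(-3, 25, 40)), Rational(-6, 13)))) = Add(24, Mul(110, Mul(Add(-66, 62), Rational(-6, 13)))) = Add(24, Mul(110, Mul(-4, Rational(-6, 13)))) = Add(24, Mul(110, Rational(24, 13))) = Add(24, Rational(2640, 13)) = Rational(2952, 13)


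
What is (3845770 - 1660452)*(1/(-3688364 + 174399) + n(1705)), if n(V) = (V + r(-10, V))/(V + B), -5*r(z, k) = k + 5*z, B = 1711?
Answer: 376825660073539/428703730 ≈ 8.7899e+5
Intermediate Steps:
r(z, k) = -z - k/5 (r(z, k) = -(k + 5*z)/5 = -z - k/5)
n(V) = (10 + 4*V/5)/(1711 + V) (n(V) = (V + (-1*(-10) - V/5))/(V + 1711) = (V + (10 - V/5))/(1711 + V) = (10 + 4*V/5)/(1711 + V))
(3845770 - 1660452)*(1/(-3688364 + 174399) + n(1705)) = (3845770 - 1660452)*(1/(-3688364 + 174399) + 2*(25 + 2*1705)/(5*(1711 + 1705))) = 2185318*(1/(-3513965) + (2/5)*(25 + 3410)/3416) = 2185318*(-1/3513965 + (2/5)*(1/3416)*3435) = 2185318*(-1/3513965 + 687/1708) = 2185318*(344870321/857407460) = 376825660073539/428703730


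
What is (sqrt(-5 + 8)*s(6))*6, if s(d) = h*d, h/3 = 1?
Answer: 108*sqrt(3) ≈ 187.06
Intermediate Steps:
h = 3 (h = 3*1 = 3)
s(d) = 3*d
(sqrt(-5 + 8)*s(6))*6 = (sqrt(-5 + 8)*(3*6))*6 = (sqrt(3)*18)*6 = (18*sqrt(3))*6 = 108*sqrt(3)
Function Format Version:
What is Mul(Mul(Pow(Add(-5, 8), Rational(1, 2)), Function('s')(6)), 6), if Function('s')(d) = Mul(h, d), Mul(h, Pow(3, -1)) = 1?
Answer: Mul(108, Pow(3, Rational(1, 2))) ≈ 187.06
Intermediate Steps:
h = 3 (h = Mul(3, 1) = 3)
Function('s')(d) = Mul(3, d)
Mul(Mul(Pow(Add(-5, 8), Rational(1, 2)), Function('s')(6)), 6) = Mul(Mul(Pow(Add(-5, 8), Rational(1, 2)), Mul(3, 6)), 6) = Mul(Mul(Pow(3, Rational(1, 2)), 18), 6) = Mul(Mul(18, Pow(3, Rational(1, 2))), 6) = Mul(108, Pow(3, Rational(1, 2)))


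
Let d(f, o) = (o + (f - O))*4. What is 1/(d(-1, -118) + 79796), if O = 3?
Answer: 1/79308 ≈ 1.2609e-5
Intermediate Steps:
d(f, o) = -12 + 4*f + 4*o (d(f, o) = (o + (f - 1*3))*4 = (o + (f - 3))*4 = (o + (-3 + f))*4 = (-3 + f + o)*4 = -12 + 4*f + 4*o)
1/(d(-1, -118) + 79796) = 1/((-12 + 4*(-1) + 4*(-118)) + 79796) = 1/((-12 - 4 - 472) + 79796) = 1/(-488 + 79796) = 1/79308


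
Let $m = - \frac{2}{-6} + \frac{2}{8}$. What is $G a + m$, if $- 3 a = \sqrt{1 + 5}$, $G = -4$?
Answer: $\frac{7}{12} + \frac{4 \sqrt{6}}{3} \approx 3.8493$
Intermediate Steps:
$m = \frac{7}{12}$ ($m = \left(-2\right) \left(- \frac{1}{6}\right) + 2 \cdot \frac{1}{8} = \frac{1}{3} + \frac{1}{4} = \frac{7}{12} \approx 0.58333$)
$a = - \frac{\sqrt{6}}{3}$ ($a = - \frac{\sqrt{1 + 5}}{3} = - \frac{\sqrt{6}}{3} \approx -0.8165$)
$G a + m = - 4 \left(- \frac{\sqrt{6}}{3}\right) + \frac{7}{12} = \frac{4 \sqrt{6}}{3} + \frac{7}{12} = \frac{7}{12} + \frac{4 \sqrt{6}}{3}$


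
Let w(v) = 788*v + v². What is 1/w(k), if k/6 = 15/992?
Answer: 246016/17590185 ≈ 0.013986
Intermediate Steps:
k = 45/496 (k = 6*(15/992) = 45/496 ≈ 0.090726)
w(v) = v² + 788*v
1/w(k) = 1/(45*(788 + 45/496)/496) = 1/((45/496)*(390893/496)) = 1/(17590185/246016) = 246016/17590185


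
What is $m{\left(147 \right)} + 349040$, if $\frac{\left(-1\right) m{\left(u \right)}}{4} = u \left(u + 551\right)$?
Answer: $-61384$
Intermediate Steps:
$m{\left(u \right)} = - 4 u \left(551 + u\right)$ ($m{\left(u \right)} = - 4 u \left(u + 551\right) = - 4 u \left(551 + u\right)$)
$m{\left(147 \right)} + 349040 = \left(-4\right) 147 \left(551 + 147\right) + 349040 = \left(-4\right) 147 \cdot 698 + 349040 = -410424 + 349040 = -61384$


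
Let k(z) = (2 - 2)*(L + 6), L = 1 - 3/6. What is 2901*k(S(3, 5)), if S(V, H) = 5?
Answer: 0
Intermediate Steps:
L = ½ (L = 1 - 3*⅙ = 1 - ½ = ½ ≈ 0.50000)
k(z) = 0 (k(z) = (2 - 2)*(½ + 6) = 0*(13/2) = 0)
2901*k(S(3, 5)) = 2901*0 = 0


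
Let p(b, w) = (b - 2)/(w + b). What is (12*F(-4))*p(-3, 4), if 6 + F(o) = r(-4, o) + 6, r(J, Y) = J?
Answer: 240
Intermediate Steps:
p(b, w) = (-2 + b)/(b + w)
F(o) = -4 (F(o) = -6 + (-4 + 6) = -6 + 2 = -4)
(12*F(-4))*p(-3, 4) = (12*(-4))*((-2 - 3)/(-3 + 4)) = -48*(-5)/1 = -48*(-5) = 240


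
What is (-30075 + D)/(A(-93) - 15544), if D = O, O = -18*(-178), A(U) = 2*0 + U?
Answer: 26871/15637 ≈ 1.7184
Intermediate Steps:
A(U) = U (A(U) = 0 + U = U)
O = 3204
D = 3204
(-30075 + D)/(A(-93) - 15544) = (-30075 + 3204)/(-93 - 15544) = -26871/(-15637) = -26871*(-1/15637) = 26871/15637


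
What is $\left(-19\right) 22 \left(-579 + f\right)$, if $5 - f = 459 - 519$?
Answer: $214852$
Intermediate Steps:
$f = 65$ ($f = 5 - \left(459 - 519\right) = 5 - -60 = 5 + 60 = 65$)
$\left(-19\right) 22 \left(-579 + f\right) = \left(-19\right) 22 \left(-579 + 65\right) = \left(-418\right) \left(-514\right) = 214852$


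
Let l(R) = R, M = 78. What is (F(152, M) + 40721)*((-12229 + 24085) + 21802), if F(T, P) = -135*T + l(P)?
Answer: 682550582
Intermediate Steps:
F(T, P) = P - 135*T (F(T, P) = -135*T + P = P - 135*T)
(F(152, M) + 40721)*((-12229 + 24085) + 21802) = ((78 - 135*152) + 40721)*((-12229 + 24085) + 21802) = ((78 - 20520) + 40721)*(11856 + 21802) = (-20442 + 40721)*33658 = 20279*33658 = 682550582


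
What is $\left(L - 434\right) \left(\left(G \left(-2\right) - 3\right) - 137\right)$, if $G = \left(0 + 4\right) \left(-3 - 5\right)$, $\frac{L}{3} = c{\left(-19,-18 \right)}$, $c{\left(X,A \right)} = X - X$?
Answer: $32984$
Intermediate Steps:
$c{\left(X,A \right)} = 0$
$L = 0$ ($L = 3 \cdot 0 = 0$)
$G = -32$ ($G = 4 \left(-8\right) = -32$)
$\left(L - 434\right) \left(\left(G \left(-2\right) - 3\right) - 137\right) = \left(0 - 434\right) \left(\left(\left(-32\right) \left(-2\right) - 3\right) - 137\right) = - 434 \left(\left(64 - 3\right) - 137\right) = - 434 \left(61 - 137\right) = \left(-434\right) \left(-76\right) = 32984$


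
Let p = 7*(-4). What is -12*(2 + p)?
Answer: 312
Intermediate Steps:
p = -28
-12*(2 + p) = -12*(2 - 28) = -12*(-26) = 312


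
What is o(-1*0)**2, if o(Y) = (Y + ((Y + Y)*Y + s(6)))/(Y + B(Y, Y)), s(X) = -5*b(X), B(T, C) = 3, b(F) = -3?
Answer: 25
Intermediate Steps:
s(X) = 15 (s(X) = -5*(-3) = 15)
o(Y) = (15 + Y + 2*Y**2)/(3 + Y) (o(Y) = (Y + ((Y + Y)*Y + 15))/(Y + 3) = (Y + ((2*Y)*Y + 15))/(3 + Y) = (Y + (2*Y**2 + 15))/(3 + Y) = (Y + (15 + 2*Y**2))/(3 + Y) = (15 + Y + 2*Y**2)/(3 + Y))
o(-1*0)**2 = ((15 - 1*0 + 2*(-1*0)**2)/(3 - 1*0))**2 = ((15 + 0 + 2*0**2)/(3 + 0))**2 = ((15 + 0 + 2*0)/3)**2 = ((15 + 0 + 0)/3)**2 = ((1/3)*15)**2 = 5**2 = 25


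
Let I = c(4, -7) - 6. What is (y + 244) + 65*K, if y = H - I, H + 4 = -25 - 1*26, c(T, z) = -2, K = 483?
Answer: 31592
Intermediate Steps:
I = -8 (I = -2 - 6 = -8)
H = -55 (H = -4 + (-25 - 1*26) = -4 + (-25 - 26) = -4 - 51 = -55)
y = -47 (y = -55 - 1*(-8) = -55 + 8 = -47)
(y + 244) + 65*K = (-47 + 244) + 65*483 = 197 + 31395 = 31592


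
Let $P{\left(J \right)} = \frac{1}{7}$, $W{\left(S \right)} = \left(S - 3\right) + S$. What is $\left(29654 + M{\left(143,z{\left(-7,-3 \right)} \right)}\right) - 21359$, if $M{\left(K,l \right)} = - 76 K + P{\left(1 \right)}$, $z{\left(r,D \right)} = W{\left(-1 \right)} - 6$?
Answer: $- \frac{18010}{7} \approx -2572.9$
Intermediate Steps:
$W{\left(S \right)} = -3 + 2 S$ ($W{\left(S \right)} = \left(-3 + S\right) + S = -3 + 2 S$)
$P{\left(J \right)} = \frac{1}{7}$
$z{\left(r,D \right)} = -11$ ($z{\left(r,D \right)} = \left(-3 + 2 \left(-1\right)\right) - 6 = \left(-3 - 2\right) - 6 = -5 - 6 = -11$)
$M{\left(K,l \right)} = \frac{1}{7} - 76 K$ ($M{\left(K,l \right)} = - 76 K + \frac{1}{7} = \frac{1}{7} - 76 K$)
$\left(29654 + M{\left(143,z{\left(-7,-3 \right)} \right)}\right) - 21359 = \left(29654 + \left(\frac{1}{7} - 10868\right)\right) - 21359 = \left(29654 - \frac{76075}{7}\right) - 21359 = \frac{131503}{7} - 21359 = - \frac{18010}{7}$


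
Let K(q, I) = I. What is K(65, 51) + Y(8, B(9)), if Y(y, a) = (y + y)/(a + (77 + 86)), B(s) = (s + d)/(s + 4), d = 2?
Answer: 54419/1065 ≈ 51.098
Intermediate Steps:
B(s) = (2 + s)/(4 + s) (B(s) = (s + 2)/(s + 4) = (2 + s)/(4 + s))
Y(y, a) = 2*y/(163 + a) (Y(y, a) = (2*y)/(a + 163) = (2*y)/(163 + a) = 2*y/(163 + a))
K(65, 51) + Y(8, B(9)) = 51 + 2*8/(163 + (2 + 9)/(4 + 9)) = 51 + 2*8/(163 + 11/13) = 51 + 2*8/(2130/13) = 51 + 2*8*(13/2130) = 51 + 104/1065 = 54419/1065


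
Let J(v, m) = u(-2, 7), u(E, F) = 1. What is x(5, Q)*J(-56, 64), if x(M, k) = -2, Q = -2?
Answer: -2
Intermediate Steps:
J(v, m) = 1
x(5, Q)*J(-56, 64) = -2*1 = -2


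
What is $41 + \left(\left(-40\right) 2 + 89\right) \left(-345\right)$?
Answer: $-3064$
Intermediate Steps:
$41 + \left(\left(-40\right) 2 + 89\right) \left(-345\right) = 41 + \left(-80 + 89\right) \left(-345\right) = 41 + 9 \left(-345\right) = 41 - 3105 = -3064$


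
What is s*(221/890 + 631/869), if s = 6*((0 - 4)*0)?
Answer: 0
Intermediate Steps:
s = 0 (s = 6*(-4*0) = 6*0 = 0)
s*(221/890 + 631/869) = 0*(221/890 + 631/869) = 0*(753639/773410) = 0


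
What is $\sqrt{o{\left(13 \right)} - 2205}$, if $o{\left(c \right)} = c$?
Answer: $4 i \sqrt{137} \approx 46.819 i$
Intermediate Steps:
$\sqrt{o{\left(13 \right)} - 2205} = \sqrt{13 - 2205} = \sqrt{-2192} = 4 i \sqrt{137}$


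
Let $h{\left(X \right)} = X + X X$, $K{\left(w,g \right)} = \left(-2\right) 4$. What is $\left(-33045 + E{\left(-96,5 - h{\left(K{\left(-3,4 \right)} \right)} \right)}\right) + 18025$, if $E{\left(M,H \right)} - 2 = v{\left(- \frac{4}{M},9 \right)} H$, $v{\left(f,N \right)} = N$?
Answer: $-15477$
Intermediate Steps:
$K{\left(w,g \right)} = -8$
$h{\left(X \right)} = X + X^{2}$
$E{\left(M,H \right)} = 2 + 9 H$
$\left(-33045 + E{\left(-96,5 - h{\left(K{\left(-3,4 \right)} \right)} \right)}\right) + 18025 = \left(-33045 + \left(2 + 9 \left(5 - - 8 \left(1 - 8\right)\right)\right)\right) + 18025 = \left(-33045 + \left(2 + 9 \left(5 - \left(-8\right) \left(-7\right)\right)\right)\right) + 18025 = \left(-33045 + \left(2 + 9 \left(5 - 56\right)\right)\right) + 18025 = \left(-33045 + \left(2 + 9 \left(-51\right)\right)\right) + 18025 = \left(-33045 + \left(2 - 459\right)\right) + 18025 = \left(-33045 - 457\right) + 18025 = -33502 + 18025 = -15477$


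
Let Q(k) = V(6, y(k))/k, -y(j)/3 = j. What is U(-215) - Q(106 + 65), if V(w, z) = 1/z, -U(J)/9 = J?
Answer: 169744006/87723 ≈ 1935.0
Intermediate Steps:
U(J) = -9*J
y(j) = -3*j
Q(k) = -1/(3*k²) (Q(k) = 1/(((-3*k))*k) = (-1/(3*k))/k = -1/(3*k²))
U(-215) - Q(106 + 65) = -9*(-215) - (-1)/(3*(106 + 65)²) = 1935 - (-1)/(3*171²) = 1935 - (-1)/(3*29241) = 1935 - 1*(-1/87723) = 1935 + 1/87723 = 169744006/87723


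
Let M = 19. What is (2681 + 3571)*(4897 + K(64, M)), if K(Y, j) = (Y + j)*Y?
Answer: 63826668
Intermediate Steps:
K(Y, j) = Y*(Y + j)
(2681 + 3571)*(4897 + K(64, M)) = (2681 + 3571)*(4897 + 64*(64 + 19)) = 6252*(4897 + 64*83) = 6252*(4897 + 5312) = 6252*10209 = 63826668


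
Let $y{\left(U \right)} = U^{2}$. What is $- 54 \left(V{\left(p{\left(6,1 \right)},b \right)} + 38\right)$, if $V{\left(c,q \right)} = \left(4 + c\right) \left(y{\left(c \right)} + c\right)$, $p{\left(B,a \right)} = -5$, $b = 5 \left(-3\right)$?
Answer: $-972$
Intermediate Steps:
$b = -15$
$V{\left(c,q \right)} = \left(4 + c\right) \left(c + c^{2}\right)$ ($V{\left(c,q \right)} = \left(4 + c\right) \left(c^{2} + c\right) = \left(4 + c\right) \left(c + c^{2}\right)$)
$- 54 \left(V{\left(p{\left(6,1 \right)},b \right)} + 38\right) = - 54 \left(- 5 \left(4 + \left(-5\right)^{2} + 5 \left(-5\right)\right) + 38\right) = - 54 \left(- 5 \left(4 + 25 - 25\right) + 38\right) = - 54 \left(\left(-5\right) 4 + 38\right) = - 54 \left(-20 + 38\right) = \left(-54\right) 18 = -972$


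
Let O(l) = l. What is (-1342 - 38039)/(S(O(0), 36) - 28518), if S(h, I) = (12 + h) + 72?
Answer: 13127/9478 ≈ 1.3850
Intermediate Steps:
S(h, I) = 84 + h
(-1342 - 38039)/(S(O(0), 36) - 28518) = (-1342 - 38039)/((84 + 0) - 28518) = -39381/(84 - 28518) = -39381/(-28434) = -39381*(-1/28434) = 13127/9478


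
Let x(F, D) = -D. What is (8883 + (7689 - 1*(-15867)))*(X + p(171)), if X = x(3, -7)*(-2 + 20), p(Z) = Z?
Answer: 9634383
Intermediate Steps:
X = 126 (X = (-1*(-7))*(-2 + 20) = 7*18 = 126)
(8883 + (7689 - 1*(-15867)))*(X + p(171)) = (8883 + (7689 - 1*(-15867)))*(126 + 171) = (8883 + (7689 + 15867))*297 = (8883 + 23556)*297 = 32439*297 = 9634383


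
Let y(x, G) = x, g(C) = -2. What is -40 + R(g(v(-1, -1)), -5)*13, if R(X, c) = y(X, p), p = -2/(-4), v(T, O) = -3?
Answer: -66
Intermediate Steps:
p = 1/2 (p = -2*(-1/4) = 1/2 ≈ 0.50000)
R(X, c) = X
-40 + R(g(v(-1, -1)), -5)*13 = -40 - 2*13 = -40 - 26 = -66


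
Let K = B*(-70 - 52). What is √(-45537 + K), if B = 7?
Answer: I*√46391 ≈ 215.39*I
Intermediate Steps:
K = -854 (K = 7*(-70 - 52) = 7*(-122) = -854)
√(-45537 + K) = √(-45537 - 854) = √(-46391) = I*√46391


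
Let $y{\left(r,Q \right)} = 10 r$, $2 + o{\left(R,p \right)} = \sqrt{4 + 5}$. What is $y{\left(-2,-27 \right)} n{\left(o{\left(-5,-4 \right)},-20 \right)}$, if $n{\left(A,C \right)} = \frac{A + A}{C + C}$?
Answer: $1$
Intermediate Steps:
$o{\left(R,p \right)} = 1$ ($o{\left(R,p \right)} = -2 + \sqrt{4 + 5} = -2 + \sqrt{9} = -2 + 3 = 1$)
$n{\left(A,C \right)} = \frac{A}{C}$ ($n{\left(A,C \right)} = \frac{2 A}{2 C} = 2 A \frac{1}{2 C} = \frac{A}{C}$)
$y{\left(-2,-27 \right)} n{\left(o{\left(-5,-4 \right)},-20 \right)} = 10 \left(-2\right) 1 \frac{1}{-20} = - 20 \cdot 1 \left(- \frac{1}{20}\right) = \left(-20\right) \left(- \frac{1}{20}\right) = 1$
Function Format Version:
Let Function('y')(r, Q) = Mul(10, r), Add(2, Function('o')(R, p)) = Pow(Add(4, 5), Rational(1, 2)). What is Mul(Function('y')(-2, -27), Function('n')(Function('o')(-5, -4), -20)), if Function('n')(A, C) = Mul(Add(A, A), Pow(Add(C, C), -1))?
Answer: 1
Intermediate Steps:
Function('o')(R, p) = 1 (Function('o')(R, p) = Add(-2, Pow(Add(4, 5), Rational(1, 2))) = Add(-2, Pow(9, Rational(1, 2))) = Add(-2, 3) = 1)
Function('n')(A, C) = Mul(A, Pow(C, -1)) (Function('n')(A, C) = Mul(Mul(2, A), Pow(Mul(2, C), -1)) = Mul(Mul(2, A), Mul(Rational(1, 2), Pow(C, -1))) = Mul(A, Pow(C, -1)))
Mul(Function('y')(-2, -27), Function('n')(Function('o')(-5, -4), -20)) = Mul(Mul(10, -2), Mul(1, Pow(-20, -1))) = Mul(-20, Mul(1, Rational(-1, 20))) = Mul(-20, Rational(-1, 20)) = 1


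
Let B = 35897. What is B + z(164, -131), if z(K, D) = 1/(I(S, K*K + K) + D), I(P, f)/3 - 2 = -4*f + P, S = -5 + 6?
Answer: 11660853273/324842 ≈ 35897.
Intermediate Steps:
S = 1
I(P, f) = 6 - 12*f + 3*P (I(P, f) = 6 + 3*(-4*f + P) = 6 + 3*(P - 4*f) = 6 + (-12*f + 3*P) = 6 - 12*f + 3*P)
z(K, D) = 1/(9 + D - 12*K - 12*K²) (z(K, D) = 1/((6 - 12*(K*K + K) + 3*1) + D) = 1/((6 - 12*(K² + K) + 3) + D) = 1/((6 - 12*(K + K²) + 3) + D) = 1/((6 + (-12*K - 12*K²) + 3) + D) = 1/((9 - 12*K - 12*K²) + D) = 1/(9 + D - 12*K - 12*K²))
B + z(164, -131) = 35897 + 1/(9 - 131 - 12*164*(1 + 164)) = 35897 + 1/(9 - 131 - 12*164*165) = 35897 + 1/(9 - 131 - 324720) = 35897 + 1/(-324842) = 35897 - 1/324842 = 11660853273/324842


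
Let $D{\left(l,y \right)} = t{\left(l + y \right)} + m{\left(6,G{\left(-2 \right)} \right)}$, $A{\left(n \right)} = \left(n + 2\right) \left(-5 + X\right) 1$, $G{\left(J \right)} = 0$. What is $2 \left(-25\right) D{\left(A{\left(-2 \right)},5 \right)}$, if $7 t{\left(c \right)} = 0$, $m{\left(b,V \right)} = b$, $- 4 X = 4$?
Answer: $-300$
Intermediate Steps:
$X = -1$ ($X = \left(- \frac{1}{4}\right) 4 = -1$)
$t{\left(c \right)} = 0$ ($t{\left(c \right)} = \frac{1}{7} \cdot 0 = 0$)
$A{\left(n \right)} = -12 - 6 n$ ($A{\left(n \right)} = \left(n + 2\right) \left(-5 - 1\right) 1 = \left(2 + n\right) \left(-6\right) 1 = \left(-12 - 6 n\right) 1 = -12 - 6 n$)
$D{\left(l,y \right)} = 6$ ($D{\left(l,y \right)} = 0 + 6 = 6$)
$2 \left(-25\right) D{\left(A{\left(-2 \right)},5 \right)} = 2 \left(-25\right) 6 = \left(-50\right) 6 = -300$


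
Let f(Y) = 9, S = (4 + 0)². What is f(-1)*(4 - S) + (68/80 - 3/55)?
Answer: -4717/44 ≈ -107.20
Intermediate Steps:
S = 16 (S = 4² = 16)
f(-1)*(4 - S) + (68/80 - 3/55) = 9*(4 - 1*16) + (68/80 - 3/55) = 9*(4 - 16) + (68*(1/80) - 3*1/55) = 9*(-12) + (17/20 - 3/55) = -108 + 35/44 = -4717/44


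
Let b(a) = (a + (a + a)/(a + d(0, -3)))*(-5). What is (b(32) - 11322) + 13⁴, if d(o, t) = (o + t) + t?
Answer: 221867/13 ≈ 17067.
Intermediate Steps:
d(o, t) = o + 2*t
b(a) = -5*a - 10*a/(-6 + a) (b(a) = (a + (a + a)/(a + (0 + 2*(-3))))*(-5) = (a + (2*a)/(a + (0 - 6)))*(-5) = (a + (2*a)/(a - 6))*(-5) = (a + (2*a)/(-6 + a))*(-5) = (a + 2*a/(-6 + a))*(-5) = -5*a - 10*a/(-6 + a))
(b(32) - 11322) + 13⁴ = (5*32*(4 - 1*32)/(-6 + 32) - 11322) + 13⁴ = (5*32*(4 - 32)/26 - 11322) + 28561 = (5*32*(1/26)*(-28) - 11322) + 28561 = (-2240/13 - 11322) + 28561 = -149426/13 + 28561 = 221867/13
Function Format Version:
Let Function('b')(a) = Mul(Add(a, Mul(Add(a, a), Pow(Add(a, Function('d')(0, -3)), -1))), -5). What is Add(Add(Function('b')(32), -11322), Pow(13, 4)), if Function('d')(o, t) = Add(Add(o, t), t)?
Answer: Rational(221867, 13) ≈ 17067.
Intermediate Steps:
Function('d')(o, t) = Add(o, Mul(2, t))
Function('b')(a) = Add(Mul(-5, a), Mul(-10, a, Pow(Add(-6, a), -1))) (Function('b')(a) = Mul(Add(a, Mul(Add(a, a), Pow(Add(a, Add(0, Mul(2, -3))), -1))), -5) = Mul(Add(a, Mul(Mul(2, a), Pow(Add(a, Add(0, -6)), -1))), -5) = Mul(Add(a, Mul(Mul(2, a), Pow(Add(a, -6), -1))), -5) = Mul(Add(a, Mul(Mul(2, a), Pow(Add(-6, a), -1))), -5) = Mul(Add(a, Mul(2, a, Pow(Add(-6, a), -1))), -5) = Add(Mul(-5, a), Mul(-10, a, Pow(Add(-6, a), -1))))
Add(Add(Function('b')(32), -11322), Pow(13, 4)) = Add(Add(Mul(5, 32, Pow(Add(-6, 32), -1), Add(4, Mul(-1, 32))), -11322), Pow(13, 4)) = Add(Add(Mul(5, 32, Pow(26, -1), Add(4, -32)), -11322), 28561) = Add(Add(Mul(5, 32, Rational(1, 26), -28), -11322), 28561) = Add(Add(Rational(-2240, 13), -11322), 28561) = Add(Rational(-149426, 13), 28561) = Rational(221867, 13)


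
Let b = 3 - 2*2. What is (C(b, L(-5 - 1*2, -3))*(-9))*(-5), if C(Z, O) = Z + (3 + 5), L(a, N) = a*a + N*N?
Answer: 315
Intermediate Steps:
L(a, N) = N² + a² (L(a, N) = a² + N² = N² + a²)
b = -1 (b = 3 - 4 = -1)
C(Z, O) = 8 + Z (C(Z, O) = Z + 8 = 8 + Z)
(C(b, L(-5 - 1*2, -3))*(-9))*(-5) = ((8 - 1)*(-9))*(-5) = (7*(-9))*(-5) = -63*(-5) = 315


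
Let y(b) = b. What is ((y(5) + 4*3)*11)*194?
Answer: 36278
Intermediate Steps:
((y(5) + 4*3)*11)*194 = ((5 + 4*3)*11)*194 = ((5 + 12)*11)*194 = (17*11)*194 = 187*194 = 36278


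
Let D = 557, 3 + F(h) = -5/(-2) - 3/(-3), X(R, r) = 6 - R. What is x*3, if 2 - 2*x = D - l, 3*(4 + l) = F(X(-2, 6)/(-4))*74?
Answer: -820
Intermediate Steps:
F(h) = 1/2 (F(h) = -3 + (-5/(-2) - 3/(-3)) = -3 + (-5*(-1/2) - 3*(-1/3)) = -3 + (5/2 + 1) = -3 + 7/2 = 1/2)
l = 25/3 (l = -4 + ((1/2)*74)/3 = -4 + (1/3)*37 = -4 + 37/3 = 25/3 ≈ 8.3333)
x = -820/3 (x = 1 - (557 - 1*25/3)/2 = 1 - (557 - 25/3)/2 = 1 - 1/2*1646/3 = 1 - 823/3 = -820/3 ≈ -273.33)
x*3 = -820/3*3 = -820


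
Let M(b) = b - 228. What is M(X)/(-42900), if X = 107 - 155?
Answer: 23/3575 ≈ 0.0064336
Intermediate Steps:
X = -48
M(b) = -228 + b
M(X)/(-42900) = (-228 - 48)/(-42900) = -276*(-1/42900) = 23/3575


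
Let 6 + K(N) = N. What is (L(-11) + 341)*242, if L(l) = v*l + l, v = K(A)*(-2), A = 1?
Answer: 53240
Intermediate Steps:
K(N) = -6 + N
v = 10 (v = (-6 + 1)*(-2) = -5*(-2) = 10)
L(l) = 11*l (L(l) = 10*l + l = 11*l)
(L(-11) + 341)*242 = (11*(-11) + 341)*242 = (-121 + 341)*242 = 220*242 = 53240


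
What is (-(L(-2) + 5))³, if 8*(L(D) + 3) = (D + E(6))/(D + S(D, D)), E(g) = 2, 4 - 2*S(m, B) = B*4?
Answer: -8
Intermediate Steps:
S(m, B) = 2 - 2*B (S(m, B) = 2 - B*4/2 = 2 - 2*B)
L(D) = -3 + (2 + D)/(8*(2 - D)) (L(D) = -3 + ((D + 2)/(D + (2 - 2*D)))/8 = -3 + ((2 + D)/(2 - D))/8 = -3 + (2 + D)/(8*(2 - D)))
(-(L(-2) + 5))³ = (-((-46 + 25*(-2))/(8*(2 - 1*(-2))) + 5))³ = (-((-46 - 50)/(8*(2 + 2)) + 5))³ = (-((⅛)*(-96)/4 + 5))³ = (-((⅛)*(¼)*(-96) + 5))³ = (-(-3 + 5))³ = (-1*2)³ = (-2)³ = -8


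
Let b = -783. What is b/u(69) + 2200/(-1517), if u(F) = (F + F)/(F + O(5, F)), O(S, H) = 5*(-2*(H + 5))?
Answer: 265572527/69782 ≈ 3805.7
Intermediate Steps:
O(S, H) = -50 - 10*H (O(S, H) = 5*(-2*(5 + H)) = 5*(-10 - 2*H) = -50 - 10*H)
u(F) = 2*F/(-50 - 9*F) (u(F) = (F + F)/(F + (-50 - 10*F)) = (2*F)/(-50 - 9*F) = 2*F/(-50 - 9*F))
b/u(69) + 2200/(-1517) = -783/((-2*69/(50 + 9*69))) + 2200/(-1517) = -783/((-2*69/(50 + 621))) + 2200*(-1/1517) = -783/((-2*69/671)) - 2200/1517 = -783/((-2*69*1/671)) - 2200/1517 = -783/(-138/671) - 2200/1517 = -783*(-671/138) - 2200/1517 = 175131/46 - 2200/1517 = 265572527/69782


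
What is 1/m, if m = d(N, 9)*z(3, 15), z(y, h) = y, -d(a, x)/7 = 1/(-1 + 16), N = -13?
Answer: -5/7 ≈ -0.71429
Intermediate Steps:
d(a, x) = -7/15 (d(a, x) = -7/(-1 + 16) = -7/15)
m = -7/5 (m = -7/15*3 = -7/5 ≈ -1.4000)
1/m = 1/(-7/5) = -5/7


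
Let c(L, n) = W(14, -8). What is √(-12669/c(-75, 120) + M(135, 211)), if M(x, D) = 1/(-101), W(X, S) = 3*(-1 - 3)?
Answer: 3*√4786491/202 ≈ 32.492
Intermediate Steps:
W(X, S) = -12 (W(X, S) = 3*(-4) = -12)
c(L, n) = -12
M(x, D) = -1/101
√(-12669/c(-75, 120) + M(135, 211)) = √(-12669/(-12) - 1/101) = √(-12669*(-1/12) - 1/101) = √(4223/4 - 1/101) = √(426519/404) = 3*√4786491/202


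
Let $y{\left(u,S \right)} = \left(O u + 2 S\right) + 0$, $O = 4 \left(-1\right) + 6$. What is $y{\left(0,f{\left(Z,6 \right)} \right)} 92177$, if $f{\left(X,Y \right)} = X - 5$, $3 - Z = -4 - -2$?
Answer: $0$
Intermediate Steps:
$O = 2$ ($O = -4 + 6 = 2$)
$Z = 5$ ($Z = 3 - \left(-4 - -2\right) = 3 - \left(-4 + 2\right) = 3 - -2 = 3 + 2 = 5$)
$f{\left(X,Y \right)} = -5 + X$ ($f{\left(X,Y \right)} = X - 5 = -5 + X$)
$y{\left(u,S \right)} = 2 S + 2 u$ ($y{\left(u,S \right)} = \left(2 u + 2 S\right) + 0 = \left(2 S + 2 u\right) + 0 = 2 S + 2 u$)
$y{\left(0,f{\left(Z,6 \right)} \right)} 92177 = \left(2 \left(-5 + 5\right) + 2 \cdot 0\right) 92177 = \left(2 \cdot 0 + 0\right) 92177 = \left(0 + 0\right) 92177 = 0 \cdot 92177 = 0$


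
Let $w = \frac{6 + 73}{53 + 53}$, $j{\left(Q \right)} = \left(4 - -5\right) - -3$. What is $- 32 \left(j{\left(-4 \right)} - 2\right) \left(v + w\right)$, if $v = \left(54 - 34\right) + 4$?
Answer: $- \frac{419680}{53} \approx -7918.5$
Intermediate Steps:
$v = 24$ ($v = 20 + 4 = 24$)
$j{\left(Q \right)} = 12$ ($j{\left(Q \right)} = \left(4 + 5\right) + 3 = 9 + 3 = 12$)
$w = \frac{79}{106} \approx 0.74528$
$- 32 \left(j{\left(-4 \right)} - 2\right) \left(v + w\right) = - 32 \left(12 - 2\right) \left(24 + \frac{79}{106}\right) = - 32 \left(12 - 2\right) \frac{2623}{106} = \left(-32\right) 10 \cdot \frac{2623}{106} = \left(-320\right) \frac{2623}{106} = - \frac{419680}{53}$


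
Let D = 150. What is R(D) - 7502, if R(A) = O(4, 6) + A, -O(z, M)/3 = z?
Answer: -7364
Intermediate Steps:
O(z, M) = -3*z
R(A) = -12 + A (R(A) = -3*4 + A = -12 + A)
R(D) - 7502 = (-12 + 150) - 7502 = 138 - 7502 = -7364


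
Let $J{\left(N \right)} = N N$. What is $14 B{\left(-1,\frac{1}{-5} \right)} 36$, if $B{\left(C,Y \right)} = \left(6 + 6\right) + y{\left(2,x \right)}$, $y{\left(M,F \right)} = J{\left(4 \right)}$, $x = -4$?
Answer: $14112$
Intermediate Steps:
$J{\left(N \right)} = N^{2}$
$y{\left(M,F \right)} = 16$ ($y{\left(M,F \right)} = 4^{2} = 16$)
$B{\left(C,Y \right)} = 28$ ($B{\left(C,Y \right)} = \left(6 + 6\right) + 16 = 12 + 16 = 28$)
$14 B{\left(-1,\frac{1}{-5} \right)} 36 = 14 \cdot 28 \cdot 36 = 392 \cdot 36 = 14112$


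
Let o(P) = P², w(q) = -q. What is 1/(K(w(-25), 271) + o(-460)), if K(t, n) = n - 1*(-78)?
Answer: 1/211949 ≈ 4.7181e-6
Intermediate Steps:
K(t, n) = 78 + n (K(t, n) = n + 78 = 78 + n)
1/(K(w(-25), 271) + o(-460)) = 1/((78 + 271) + (-460)²) = 1/(349 + 211600) = 1/211949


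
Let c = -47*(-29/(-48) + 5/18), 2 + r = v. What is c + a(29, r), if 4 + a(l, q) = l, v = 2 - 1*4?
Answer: -2369/144 ≈ -16.451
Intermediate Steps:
v = -2 (v = 2 - 4 = -2)
r = -4 (r = -2 - 2 = -4)
a(l, q) = -4 + l
c = -5969/144 (c = -47*(-29*(-1/48) + 5*(1/18)) = -47*(29/48 + 5/18) = -47*127/144 = -5969/144 ≈ -41.451)
c + a(29, r) = -5969/144 + (-4 + 29) = -5969/144 + 25 = -2369/144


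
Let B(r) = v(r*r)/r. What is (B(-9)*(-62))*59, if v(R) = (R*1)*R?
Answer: 2666682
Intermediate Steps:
v(R) = R² (v(R) = R*R = R²)
B(r) = r³ (B(r) = (r*r)²/r = (r²)²/r = r⁴/r = r³)
(B(-9)*(-62))*59 = ((-9)³*(-62))*59 = -729*(-62)*59 = 45198*59 = 2666682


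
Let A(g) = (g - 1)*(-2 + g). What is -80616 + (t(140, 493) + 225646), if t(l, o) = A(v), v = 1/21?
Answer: 63959050/441 ≈ 1.4503e+5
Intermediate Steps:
v = 1/21 ≈ 0.047619
A(g) = (-1 + g)*(-2 + g)
t(l, o) = 820/441 (t(l, o) = 2 + (1/21)² - 3*1/21 = 2 + 1/441 - ⅐ = 820/441)
-80616 + (t(140, 493) + 225646) = -80616 + (820/441 + 225646) = -80616 + 99510706/441 = 63959050/441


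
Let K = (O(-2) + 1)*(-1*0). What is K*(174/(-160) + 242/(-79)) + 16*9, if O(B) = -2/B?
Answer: 144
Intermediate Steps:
K = 0 (K = (-2/(-2) + 1)*(-1*0) = (-2*(-1/2) + 1)*0 = (1 + 1)*0 = 2*0 = 0)
K*(174/(-160) + 242/(-79)) + 16*9 = 0*(174/(-160) + 242/(-79)) + 16*9 = 0*(174*(-1/160) + 242*(-1/79)) + 144 = 0*(-87/80 - 242/79) + 144 = 0*(-26233/6320) + 144 = 0 + 144 = 144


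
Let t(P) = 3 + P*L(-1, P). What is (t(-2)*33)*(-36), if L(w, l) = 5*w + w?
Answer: -17820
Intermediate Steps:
L(w, l) = 6*w
t(P) = 3 - 6*P (t(P) = 3 + P*(6*(-1)) = 3 + P*(-6) = 3 - 6*P)
(t(-2)*33)*(-36) = ((3 - 6*(-2))*33)*(-36) = ((3 + 12)*33)*(-36) = (15*33)*(-36) = 495*(-36) = -17820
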